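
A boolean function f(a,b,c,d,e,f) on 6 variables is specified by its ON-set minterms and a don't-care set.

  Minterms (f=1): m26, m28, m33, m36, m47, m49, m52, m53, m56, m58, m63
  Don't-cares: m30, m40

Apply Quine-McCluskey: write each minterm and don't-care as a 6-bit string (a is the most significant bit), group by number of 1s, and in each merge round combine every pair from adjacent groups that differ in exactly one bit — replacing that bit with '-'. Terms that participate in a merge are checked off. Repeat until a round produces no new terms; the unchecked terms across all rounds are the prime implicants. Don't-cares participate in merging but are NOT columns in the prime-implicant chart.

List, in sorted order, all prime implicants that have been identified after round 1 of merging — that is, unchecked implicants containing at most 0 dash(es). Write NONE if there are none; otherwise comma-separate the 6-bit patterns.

size-2^0 implicants → 011010(✓)  011100(✓)  011110(✓)  100001(✓)  100100(✓)  101000(✓)  101111(✓)  110001(✓)  110100(✓)  110101(✓)  111000(✓)  111010(✓)  111111(✓)
size-2^1 implicants → -11010  011-10  0111-0  1-0001  1-0100  1-1000  1-1111  110-01  11010-  1110-0
Unchecked terms (primes): -11010, 011-10, 0111-0, 1-0001, 1-0100, 1-1000, 1-1111, 110-01, 11010-, 1110-0

NONE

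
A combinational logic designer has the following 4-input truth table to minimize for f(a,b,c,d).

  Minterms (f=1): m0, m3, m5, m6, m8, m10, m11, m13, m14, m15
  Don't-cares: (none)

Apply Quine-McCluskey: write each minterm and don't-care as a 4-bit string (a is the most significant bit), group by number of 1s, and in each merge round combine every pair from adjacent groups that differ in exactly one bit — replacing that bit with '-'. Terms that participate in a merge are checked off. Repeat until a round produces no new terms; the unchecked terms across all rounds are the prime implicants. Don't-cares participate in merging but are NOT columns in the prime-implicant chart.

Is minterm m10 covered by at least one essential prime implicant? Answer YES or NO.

NO

[col 0] 0000*, 0011*, 0101*, 0110*, 1000*, 1010*, 1011*, 1101*, 1110*, 1111*
[col 1] -000, -011, -101, -110, 1-10*, 1-11*, 10-0, 101-*, 11-1, 111-*
[col 2] 1-1-
Prime implicants: -000, -011, -101, -110, 1-1-, 10-0, 11-1
PI chart (minterm → PIs covering it):
  0 | -000  (sole → essential)
  3 | -011  (sole → essential)
  5 | -101  (sole → essential)
  6 | -110  (sole → essential)
  8 | -000,10-0
  10 | 1-1-,10-0
  11 | -011,1-1-
  13 | -101,11-1
  14 | -110,1-1-
  15 | 1-1-,11-1
Essential prime implicants: -000, -011, -101, -110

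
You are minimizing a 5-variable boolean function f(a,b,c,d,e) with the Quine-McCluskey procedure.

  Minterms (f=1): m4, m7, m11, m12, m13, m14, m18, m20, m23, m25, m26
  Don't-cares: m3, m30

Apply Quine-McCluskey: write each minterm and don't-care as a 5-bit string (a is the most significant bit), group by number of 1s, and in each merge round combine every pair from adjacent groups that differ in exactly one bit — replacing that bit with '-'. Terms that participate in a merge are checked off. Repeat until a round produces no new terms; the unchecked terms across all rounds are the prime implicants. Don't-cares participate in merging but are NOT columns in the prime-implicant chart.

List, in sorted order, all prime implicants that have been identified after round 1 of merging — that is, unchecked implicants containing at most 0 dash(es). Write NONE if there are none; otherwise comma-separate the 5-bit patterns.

size-2^0 implicants → 00011(✓)  00100(✓)  00111(✓)  01011(✓)  01100(✓)  01101(✓)  01110(✓)  10010(✓)  10100(✓)  10111(✓)  11001  11010(✓)  11110(✓)
size-2^1 implicants → -0100  -0111  -1110  0-011  0-100  00-11  011-0  0110-  1-010  11-10
Unchecked terms (primes): -0100, -0111, -1110, 0-011, 0-100, 00-11, 011-0, 0110-, 1-010, 11-10, 11001

11001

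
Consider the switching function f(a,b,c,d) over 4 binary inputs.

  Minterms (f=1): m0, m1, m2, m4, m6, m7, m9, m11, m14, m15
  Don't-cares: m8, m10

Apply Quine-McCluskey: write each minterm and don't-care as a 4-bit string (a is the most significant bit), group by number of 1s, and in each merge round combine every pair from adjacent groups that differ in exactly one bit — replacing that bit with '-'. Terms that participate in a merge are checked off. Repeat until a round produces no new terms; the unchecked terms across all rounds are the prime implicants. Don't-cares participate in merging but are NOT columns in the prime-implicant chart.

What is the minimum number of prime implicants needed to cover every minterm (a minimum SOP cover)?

4

Round 0: 0000✓ 0001✓ 0010✓ 0100✓ 0110✓ 0111✓ 1000✓ 1001✓ 1010✓ 1011✓ 1110✓ 1111✓
Round 1: -000✓ -001✓ -010✓ -110✓ -111✓ 0-00✓ 0-10✓ 00-0✓ 000-✓ 01-0✓ 011-✓ 1-10✓ 1-11✓ 10-0✓ 10-1✓ 100-✓ 101-✓ 111-✓
Round 2: --10 -0-0 -00- -11- 0--0 1-1- 10--
PIs = {--10, -0-0, -00-, -11-, 0--0, 1-1-, 10--}
Coverage chart:
  m0: -0-0,-00-,0--0
  m1: -00- ←essential
  m2: --10,-0-0,0--0
  m4: 0--0 ←essential
  m6: --10,-11-,0--0
  m7: -11- ←essential
  m9: -00-,10--
  m11: 1-1-,10--
  m14: --10,-11-,1-1-
  m15: -11-,1-1-
Essential: -00-, -11-, 0--0
Petrick residual → 1-1-
Min cover (4 terms): b'c' + bc + a'd' + ac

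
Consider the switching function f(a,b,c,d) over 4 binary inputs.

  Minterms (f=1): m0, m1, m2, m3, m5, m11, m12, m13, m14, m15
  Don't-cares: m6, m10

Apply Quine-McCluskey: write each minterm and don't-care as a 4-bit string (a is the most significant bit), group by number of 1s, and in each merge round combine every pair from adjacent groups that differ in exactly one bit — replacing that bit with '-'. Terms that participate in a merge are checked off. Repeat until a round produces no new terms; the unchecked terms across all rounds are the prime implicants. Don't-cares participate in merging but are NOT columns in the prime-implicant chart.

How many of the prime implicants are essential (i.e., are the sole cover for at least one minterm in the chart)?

size-2^0 implicants → 0000(✓)  0001(✓)  0010(✓)  0011(✓)  0101(✓)  0110(✓)  1010(✓)  1011(✓)  1100(✓)  1101(✓)  1110(✓)  1111(✓)
size-2^1 implicants → -010(✓)  -011(✓)  -101  -110(✓)  0-01  0-10(✓)  00-0(✓)  00-1(✓)  000-(✓)  001-(✓)  1-10(✓)  1-11(✓)  101-(✓)  11-0(✓)  11-1(✓)  110-(✓)  111-(✓)
size-2^2 implicants → --10  -01-  00--  1-1-  11--
Unchecked terms (primes): --10, -01-, -101, 0-01, 00--, 1-1-, 11--
Minterm coverage:
  m0 ⊆ 00-- [E]
  m1 ⊆ 0-01,00--
  m2 ⊆ --10,-01-,00--
  m3 ⊆ -01-,00--
  m5 ⊆ -101,0-01
  m11 ⊆ -01-,1-1-
  m12 ⊆ 11-- [E]
  m13 ⊆ -101,11--
  m14 ⊆ --10,1-1-,11--
  m15 ⊆ 1-1-,11--
E = {00--, 11--}

2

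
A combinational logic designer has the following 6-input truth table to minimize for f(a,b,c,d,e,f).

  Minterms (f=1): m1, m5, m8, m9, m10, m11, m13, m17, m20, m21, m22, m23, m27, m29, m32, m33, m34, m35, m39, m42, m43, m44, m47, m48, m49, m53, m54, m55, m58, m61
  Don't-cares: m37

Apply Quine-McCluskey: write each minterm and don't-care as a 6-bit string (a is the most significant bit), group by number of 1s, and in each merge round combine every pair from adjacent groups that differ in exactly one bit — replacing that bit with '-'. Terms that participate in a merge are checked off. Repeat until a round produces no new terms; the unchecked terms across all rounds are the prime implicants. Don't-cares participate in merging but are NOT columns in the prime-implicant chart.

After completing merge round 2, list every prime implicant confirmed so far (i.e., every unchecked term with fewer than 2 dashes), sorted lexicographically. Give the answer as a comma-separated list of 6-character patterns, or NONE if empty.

0-1011, 1-1010, 101100

[col 0] 000001*, 000101*, 001000*, 001001*, 001010*, 001011*, 001101*, 010001*, 010100*, 010101*, 010110*, 010111*, 011011*, 011101*, 100000*, 100001*, 100010*, 100011*, 100101*, 100111*, 101010*, 101011*, 101100, 101111*, 110000*, 110001*, 110101*, 110110*, 110111*, 111010*, 111101*
[col 1] -00001*, -00101*, -01010*, -01011*, -10001*, -10101*, -10110*, -10111*, -11101*, 0-0001*, 0-0101*, 0-1011, 0-1101*, 00-001*, 00-101*, 000-01*, 001-01*, 0010-0*, 0010-1*, 00100-*, 00101-*, 01-101*, 010-01*, 0101-0*, 0101-1*, 01010-*, 01011-*, 1-0000*, 1-0001*, 1-0101*, 1-0111*, 1-1010, 10-010*, 10-011*, 10-111*, 100-01*, 100-11*, 1000-0*, 1000-1*, 10000-*, 10001-*, 1001-1*, 101-11*, 10101-*, 11-101*, 110-01*, 11000-*, 1101-1*, 11011-*
[col 2] --0001*, --0101*, -00-01*, -0101-, -1-101, -10-01*, -101-1, -1011-, 0--101, 0-0-01*, 00--01, 0010--, 0101--, 1-0-01*, 1-000-, 1-01-1, 10--11, 10-01-, 100--1, 1000--
[col 3] --0-01
Prime implicants: --0-01, -0101-, -1-101, -101-1, -1011-, 0--101, 0-1011, 00--01, 0010--, 0101--, 1-000-, 1-01-1, 1-1010, 10--11, 10-01-, 100--1, 1000--, 101100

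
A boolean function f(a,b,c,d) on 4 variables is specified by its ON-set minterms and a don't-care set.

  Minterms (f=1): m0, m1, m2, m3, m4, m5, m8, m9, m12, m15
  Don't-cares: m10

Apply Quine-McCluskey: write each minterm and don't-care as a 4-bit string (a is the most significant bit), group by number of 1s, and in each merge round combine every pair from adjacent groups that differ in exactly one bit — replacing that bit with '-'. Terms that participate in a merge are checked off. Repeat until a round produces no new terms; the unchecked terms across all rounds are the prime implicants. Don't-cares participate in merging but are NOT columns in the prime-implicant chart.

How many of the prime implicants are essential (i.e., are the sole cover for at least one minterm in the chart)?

[col 0] 0000*, 0001*, 0010*, 0011*, 0100*, 0101*, 1000*, 1001*, 1010*, 1100*, 1111
[col 1] -000*, -001*, -010*, -100*, 0-00*, 0-01*, 00-0*, 00-1*, 000-*, 001-*, 010-*, 1-00*, 10-0*, 100-*
[col 2] --00, -0-0, -00-, 0-0-, 00--
Prime implicants: --00, -0-0, -00-, 0-0-, 00--, 1111
PI chart (minterm → PIs covering it):
  0 | --00,-0-0,-00-,0-0-,00--
  1 | -00-,0-0-,00--
  2 | -0-0,00--
  3 | 00--  (sole → essential)
  4 | --00,0-0-
  5 | 0-0-  (sole → essential)
  8 | --00,-0-0,-00-
  9 | -00-  (sole → essential)
  12 | --00  (sole → essential)
  15 | 1111  (sole → essential)
Essential prime implicants: --00, -00-, 0-0-, 00--, 1111

5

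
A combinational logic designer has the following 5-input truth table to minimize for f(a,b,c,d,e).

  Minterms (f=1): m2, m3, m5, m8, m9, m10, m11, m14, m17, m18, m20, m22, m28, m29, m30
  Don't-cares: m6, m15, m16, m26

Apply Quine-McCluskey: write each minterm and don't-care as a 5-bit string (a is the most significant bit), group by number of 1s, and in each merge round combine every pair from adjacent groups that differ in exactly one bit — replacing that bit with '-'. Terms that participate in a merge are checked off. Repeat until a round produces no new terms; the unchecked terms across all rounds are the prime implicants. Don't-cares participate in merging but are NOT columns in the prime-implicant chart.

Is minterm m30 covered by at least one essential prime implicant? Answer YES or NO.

[col 0] 00010*, 00011*, 00101, 00110*, 01000*, 01001*, 01010*, 01011*, 01110*, 01111*, 10000*, 10001*, 10010*, 10100*, 10110*, 11010*, 11100*, 11101*, 11110*
[col 1] -0010*, -0110*, -1010*, -1110*, 0-010*, 0-011*, 0-110*, 00-10*, 0001-*, 01-10*, 01-11*, 010-0*, 010-1*, 0100-*, 0101-*, 0111-*, 1-010*, 1-100*, 1-110*, 10-00*, 10-10*, 100-0*, 1000-, 101-0*, 11-10*, 111-0*, 1110-
[col 2] --010*, --110*, -0-10*, -1-10*, 0--10*, 0-01-, 01-1-, 010--, 1--10*, 1-1-0, 10--0
[col 3] ---10
Prime implicants: ---10, 0-01-, 00101, 01-1-, 010--, 1-1-0, 10--0, 1000-, 1110-
PI chart (minterm → PIs covering it):
  2 | ---10,0-01-
  3 | 0-01-  (sole → essential)
  5 | 00101  (sole → essential)
  8 | 010--  (sole → essential)
  9 | 010--  (sole → essential)
  10 | ---10,0-01-,01-1-,010--
  11 | 0-01-,01-1-,010--
  14 | ---10,01-1-
  17 | 1000-  (sole → essential)
  18 | ---10,10--0
  20 | 1-1-0,10--0
  22 | ---10,1-1-0,10--0
  28 | 1-1-0,1110-
  29 | 1110-  (sole → essential)
  30 | ---10,1-1-0
Essential prime implicants: 0-01-, 00101, 010--, 1000-, 1110-

NO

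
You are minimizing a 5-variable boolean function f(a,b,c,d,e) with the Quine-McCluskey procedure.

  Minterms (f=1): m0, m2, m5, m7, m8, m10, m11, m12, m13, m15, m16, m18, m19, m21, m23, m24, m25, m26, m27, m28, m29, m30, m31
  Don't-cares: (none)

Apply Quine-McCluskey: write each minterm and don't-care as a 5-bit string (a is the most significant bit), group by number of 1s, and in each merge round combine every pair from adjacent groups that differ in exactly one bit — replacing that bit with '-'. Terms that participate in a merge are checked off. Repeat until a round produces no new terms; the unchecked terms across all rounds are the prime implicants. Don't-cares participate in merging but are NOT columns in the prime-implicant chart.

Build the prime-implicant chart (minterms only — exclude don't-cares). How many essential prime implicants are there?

3

Round 0: 00000✓ 00010✓ 00101✓ 00111✓ 01000✓ 01010✓ 01011✓ 01100✓ 01101✓ 01111✓ 10000✓ 10010✓ 10011✓ 10101✓ 10111✓ 11000✓ 11001✓ 11010✓ 11011✓ 11100✓ 11101✓ 11110✓ 11111✓
Round 1: -0000✓ -0010✓ -0101✓ -0111✓ -1000✓ -1010✓ -1011✓ -1100✓ -1101✓ -1111✓ 0-000✓ 0-010✓ 0-101✓ 0-111✓ 000-0✓ 001-1✓ 01-00✓ 01-11✓ 010-0✓ 0101-✓ 011-1✓ 0110-✓ 1-000✓ 1-010✓ 1-011✓ 1-101✓ 1-111✓ 10-11✓ 100-0✓ 1001-✓ 101-1✓ 11-00✓ 11-01✓ 11-10✓ 11-11✓ 110-0✓ 110-1✓ 1100-✓ 1101-✓ 111-0✓ 111-1✓ 1110-✓ 1111-✓
Round 2: --000✓ --010✓ --101✓ --111✓ -00-0✓ -01-1✓ -1-00 -1-11 -10-0✓ -101- -11-1✓ -110- 0-0-0✓ 0-1-1✓ 1--11 1-0-0✓ 1-01- 1-1-1✓ 11--0✓ 11--1✓ 11-0-✓ 11-1-✓ 110--✓ 111--✓
Round 3: --0-0 --1-1 11---
PIs = {--0-0, --1-1, -1-00, -1-11, -101-, -110-, 1--11, 1-01-, 11---}
Coverage chart:
  m0: --0-0 ←essential
  m2: --0-0 ←essential
  m5: --1-1 ←essential
  m7: --1-1 ←essential
  m8: --0-0,-1-00
  m10: --0-0,-101-
  m11: -1-11,-101-
  m12: -1-00,-110-
  m13: --1-1,-110-
  m15: --1-1,-1-11
  m16: --0-0 ←essential
  m18: --0-0,1-01-
  m19: 1--11,1-01-
  m21: --1-1 ←essential
  m23: --1-1,1--11
  m24: --0-0,-1-00,11---
  m25: 11--- ←essential
  m26: --0-0,-101-,1-01-,11---
  m27: -1-11,-101-,1--11,1-01-,11---
  m28: -1-00,-110-,11---
  m29: --1-1,-110-,11---
  m30: 11--- ←essential
  m31: --1-1,-1-11,1--11,11---
Essential: --0-0, --1-1, 11---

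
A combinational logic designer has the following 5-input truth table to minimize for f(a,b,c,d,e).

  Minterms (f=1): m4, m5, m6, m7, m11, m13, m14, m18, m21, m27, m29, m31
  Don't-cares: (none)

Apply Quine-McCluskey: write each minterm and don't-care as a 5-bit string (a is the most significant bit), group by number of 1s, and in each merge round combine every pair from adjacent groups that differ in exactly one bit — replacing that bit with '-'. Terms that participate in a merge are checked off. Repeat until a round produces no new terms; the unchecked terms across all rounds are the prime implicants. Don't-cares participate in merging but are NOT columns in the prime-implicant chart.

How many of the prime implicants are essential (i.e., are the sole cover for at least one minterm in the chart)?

5

Round 0: 00100✓ 00101✓ 00110✓ 00111✓ 01011✓ 01101✓ 01110✓ 10010 10101✓ 11011✓ 11101✓ 11111✓
Round 1: -0101✓ -1011 -1101✓ 0-101✓ 0-110 001-0✓ 001-1✓ 0010-✓ 0011-✓ 1-101✓ 11-11 111-1
Round 2: --101 001--
PIs = {--101, -1011, 0-110, 001--, 10010, 11-11, 111-1}
Coverage chart:
  m4: 001-- ←essential
  m5: --101,001--
  m6: 0-110,001--
  m7: 001-- ←essential
  m11: -1011 ←essential
  m13: --101 ←essential
  m14: 0-110 ←essential
  m18: 10010 ←essential
  m21: --101 ←essential
  m27: -1011,11-11
  m29: --101,111-1
  m31: 11-11,111-1
Essential: --101, -1011, 0-110, 001--, 10010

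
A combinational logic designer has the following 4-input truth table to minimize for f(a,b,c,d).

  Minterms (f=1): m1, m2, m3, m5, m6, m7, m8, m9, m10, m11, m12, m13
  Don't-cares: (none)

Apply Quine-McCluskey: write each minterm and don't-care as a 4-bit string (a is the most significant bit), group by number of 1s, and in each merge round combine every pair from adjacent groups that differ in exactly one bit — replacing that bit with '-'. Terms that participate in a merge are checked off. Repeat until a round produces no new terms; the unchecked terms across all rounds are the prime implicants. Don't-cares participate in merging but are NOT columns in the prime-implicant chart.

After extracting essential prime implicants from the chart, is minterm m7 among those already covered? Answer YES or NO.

YES

[col 0] 0001*, 0010*, 0011*, 0101*, 0110*, 0111*, 1000*, 1001*, 1010*, 1011*, 1100*, 1101*
[col 1] -001*, -010*, -011*, -101*, 0-01*, 0-10*, 0-11*, 00-1*, 001-*, 01-1*, 011-*, 1-00*, 1-01*, 10-0*, 10-1*, 100-*, 101-*, 110-*
[col 2] --01, -0-1, -01-, 0--1, 0-1-, 1-0-, 10--
Prime implicants: --01, -0-1, -01-, 0--1, 0-1-, 1-0-, 10--
PI chart (minterm → PIs covering it):
  1 | --01,-0-1,0--1
  2 | -01-,0-1-
  3 | -0-1,-01-,0--1,0-1-
  5 | --01,0--1
  6 | 0-1-  (sole → essential)
  7 | 0--1,0-1-
  8 | 1-0-,10--
  9 | --01,-0-1,1-0-,10--
  10 | -01-,10--
  11 | -0-1,-01-,10--
  12 | 1-0-  (sole → essential)
  13 | --01,1-0-
Essential prime implicants: 0-1-, 1-0-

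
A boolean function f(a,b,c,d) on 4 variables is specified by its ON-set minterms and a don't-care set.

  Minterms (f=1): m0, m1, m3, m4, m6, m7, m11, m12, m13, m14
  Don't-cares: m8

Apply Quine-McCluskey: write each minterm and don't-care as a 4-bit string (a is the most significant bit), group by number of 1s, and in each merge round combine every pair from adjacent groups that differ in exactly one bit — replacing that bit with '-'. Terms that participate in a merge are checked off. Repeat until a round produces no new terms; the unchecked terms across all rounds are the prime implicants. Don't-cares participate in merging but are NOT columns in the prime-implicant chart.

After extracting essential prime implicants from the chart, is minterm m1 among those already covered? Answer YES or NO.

NO

[col 0] 0000*, 0001*, 0011*, 0100*, 0110*, 0111*, 1000*, 1011*, 1100*, 1101*, 1110*
[col 1] -000*, -011, -100*, -110*, 0-00*, 0-11, 00-1, 000-, 01-0*, 011-, 1-00*, 11-0*, 110-
[col 2] --00, -1-0
Prime implicants: --00, -011, -1-0, 0-11, 00-1, 000-, 011-, 110-
PI chart (minterm → PIs covering it):
  0 | --00,000-
  1 | 00-1,000-
  3 | -011,0-11,00-1
  4 | --00,-1-0
  6 | -1-0,011-
  7 | 0-11,011-
  11 | -011  (sole → essential)
  12 | --00,-1-0,110-
  13 | 110-  (sole → essential)
  14 | -1-0  (sole → essential)
Essential prime implicants: -011, -1-0, 110-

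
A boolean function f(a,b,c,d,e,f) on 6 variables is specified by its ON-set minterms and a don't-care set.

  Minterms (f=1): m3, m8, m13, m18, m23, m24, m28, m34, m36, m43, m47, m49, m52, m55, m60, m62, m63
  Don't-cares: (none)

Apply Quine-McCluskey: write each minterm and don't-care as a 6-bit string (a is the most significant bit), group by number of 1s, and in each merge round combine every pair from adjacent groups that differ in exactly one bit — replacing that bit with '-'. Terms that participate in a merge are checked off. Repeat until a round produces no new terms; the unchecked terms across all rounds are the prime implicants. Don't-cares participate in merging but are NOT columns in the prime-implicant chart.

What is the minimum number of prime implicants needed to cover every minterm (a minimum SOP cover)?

Round 0: 000011 001000✓ 001101 010010 010111✓ 011000✓ 011100✓ 100010 100100✓ 101011✓ 101111✓ 110001 110100✓ 110111✓ 111100✓ 111110✓ 111111✓
Round 1: -10111 -11100 0-1000 011-00 1-0100 1-1111 101-11 11-100 11-111 1111-0 11111-
PIs = {-10111, -11100, 0-1000, 000011, 001101, 010010, 011-00, 1-0100, 1-1111, 100010, 101-11, 11-100, 11-111, 110001, 1111-0, 11111-}
Coverage chart:
  m3: 000011 ←essential
  m8: 0-1000 ←essential
  m13: 001101 ←essential
  m18: 010010 ←essential
  m23: -10111 ←essential
  m24: 0-1000,011-00
  m28: -11100,011-00
  m34: 100010 ←essential
  m36: 1-0100 ←essential
  m43: 101-11 ←essential
  m47: 1-1111,101-11
  m49: 110001 ←essential
  m52: 1-0100,11-100
  m55: -10111,11-111
  m60: -11100,11-100,1111-0
  m62: 1111-0,11111-
  m63: 1-1111,11-111,11111-
Essential: -10111, 0-1000, 000011, 001101, 010010, 1-0100, 100010, 101-11, 110001
Petrick residual → -11100, 11111-
Min cover (11 terms): bc'def + bcde'f' + a'cd'e'f' + a'b'c'd'ef + a'b'cde'f + a'bc'd'ef' + ac'de'f' + ab'c'd'ef' + ab'cef + abc'd'e'f + abcde

11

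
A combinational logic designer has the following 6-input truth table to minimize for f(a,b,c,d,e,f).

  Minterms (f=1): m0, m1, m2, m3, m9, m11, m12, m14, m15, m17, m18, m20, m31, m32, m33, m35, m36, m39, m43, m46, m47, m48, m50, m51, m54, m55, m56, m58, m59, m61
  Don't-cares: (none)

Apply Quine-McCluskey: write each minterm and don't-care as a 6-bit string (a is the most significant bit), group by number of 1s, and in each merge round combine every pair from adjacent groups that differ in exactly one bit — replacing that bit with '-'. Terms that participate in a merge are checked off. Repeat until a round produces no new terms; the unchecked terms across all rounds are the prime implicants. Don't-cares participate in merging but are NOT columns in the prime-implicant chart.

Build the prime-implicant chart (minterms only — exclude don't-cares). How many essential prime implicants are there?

10

Round 0: 000000✓ 000001✓ 000010✓ 000011✓ 001001✓ 001011✓ 001100✓ 001110✓ 001111✓ 010001✓ 010010✓ 010100 011111✓ 100000✓ 100001✓ 100011✓ 100100✓ 100111✓ 101011✓ 101110✓ 101111✓ 110000✓ 110010✓ 110011✓ 110110✓ 110111✓ 111000✓ 111010✓ 111011✓ 111101
Round 1: -00000✓ -00001✓ -00011✓ -01011✓ -01110✓ -01111✓ -10010 0-0001 0-0010 0-1111 00-001✓ 00-011✓ 0000-0✓ 0000-1✓ 00000-✓ 00001-✓ 001-11✓ 0010-1✓ 0011-0 00111-✓ 1-0000 1-0011✓ 1-0111✓ 1-1011✓ 10-011✓ 10-111✓ 100-00 100-11✓ 1000-1✓ 10000-✓ 101-11✓ 10111-✓ 11-000✓ 11-010✓ 11-011✓ 110-10✓ 110-11✓ 1100-0✓ 11001-✓ 11011-✓ 1110-0✓ 11101-✓
Round 2: -0-011 -000-1 -0000- -01-11 -0111- 00-0-1 0000-- 1--011 1-0-11 10--11 11-0-0 11-01- 110-1-
PIs = {-0-011, -000-1, -0000-, -01-11, -0111-, -10010, 0-0001, 0-0010, 0-1111, 00-0-1, 0000--, 0011-0, 010100, 1--011, 1-0-11, 1-0000, 10--11, 100-00, 11-0-0, 11-01-, 110-1-, 111101}
Coverage chart:
  m0: -0000-,0000--
  m1: -000-1,-0000-,0-0001,00-0-1,0000--
  m2: 0-0010,0000--
  m3: -0-011,-000-1,00-0-1,0000--
  m9: 00-0-1 ←essential
  m11: -0-011,-01-11,00-0-1
  m12: 0011-0 ←essential
  m14: -0111-,0011-0
  m15: -01-11,-0111-,0-1111
  m17: 0-0001 ←essential
  m18: -10010,0-0010
  m20: 010100 ←essential
  m31: 0-1111 ←essential
  m32: -0000-,1-0000,100-00
  m33: -000-1,-0000-
  m35: -0-011,-000-1,1--011,1-0-11,10--11
  m36: 100-00 ←essential
  m39: 1-0-11,10--11
  m43: -0-011,-01-11,1--011,10--11
  m46: -0111- ←essential
  m47: -01-11,-0111-,10--11
  m48: 1-0000,11-0-0
  m50: -10010,11-0-0,11-01-,110-1-
  m51: 1--011,1-0-11,11-01-,110-1-
  m54: 110-1- ←essential
  m55: 1-0-11,110-1-
  m56: 11-0-0 ←essential
  m58: 11-0-0,11-01-
  m59: 1--011,11-01-
  m61: 111101 ←essential
Essential: -0111-, 0-0001, 0-1111, 00-0-1, 0011-0, 010100, 100-00, 11-0-0, 110-1-, 111101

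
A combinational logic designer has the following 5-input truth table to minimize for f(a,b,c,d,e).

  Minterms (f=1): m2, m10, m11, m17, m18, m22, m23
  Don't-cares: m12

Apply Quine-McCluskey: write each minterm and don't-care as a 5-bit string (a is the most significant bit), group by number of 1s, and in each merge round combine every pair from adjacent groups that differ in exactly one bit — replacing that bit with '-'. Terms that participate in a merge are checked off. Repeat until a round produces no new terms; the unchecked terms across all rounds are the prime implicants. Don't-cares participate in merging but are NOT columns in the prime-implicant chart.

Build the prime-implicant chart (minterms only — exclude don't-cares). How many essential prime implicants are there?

3

[col 0] 00010*, 01010*, 01011*, 01100, 10001, 10010*, 10110*, 10111*
[col 1] -0010, 0-010, 0101-, 10-10, 1011-
Prime implicants: -0010, 0-010, 0101-, 01100, 10-10, 10001, 1011-
PI chart (minterm → PIs covering it):
  2 | -0010,0-010
  10 | 0-010,0101-
  11 | 0101-  (sole → essential)
  17 | 10001  (sole → essential)
  18 | -0010,10-10
  22 | 10-10,1011-
  23 | 1011-  (sole → essential)
Essential prime implicants: 0101-, 10001, 1011-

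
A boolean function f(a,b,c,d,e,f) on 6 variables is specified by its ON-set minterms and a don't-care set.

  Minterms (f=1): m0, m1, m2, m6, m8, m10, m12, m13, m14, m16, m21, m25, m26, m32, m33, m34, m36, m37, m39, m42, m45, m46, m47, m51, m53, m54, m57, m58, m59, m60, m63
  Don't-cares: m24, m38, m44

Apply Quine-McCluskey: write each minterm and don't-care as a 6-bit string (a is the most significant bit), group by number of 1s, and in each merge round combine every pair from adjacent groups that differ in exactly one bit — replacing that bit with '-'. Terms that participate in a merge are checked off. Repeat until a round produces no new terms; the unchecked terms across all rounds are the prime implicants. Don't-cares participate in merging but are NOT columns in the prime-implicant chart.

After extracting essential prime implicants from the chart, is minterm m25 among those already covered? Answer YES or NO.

Round 0: 000000✓ 000001✓ 000010✓ 000110✓ 001000✓ 001010✓ 001100✓ 001101✓ 001110✓ 010000✓ 010101✓ 011000✓ 011001✓ 011010✓ 100000✓ 100001✓ 100010✓ 100100✓ 100101✓ 100110✓ 100111✓ 101010✓ 101100✓ 101101✓ 101110✓ 101111✓ 110011✓ 110101✓ 110110✓ 111001✓ 111010✓ 111011✓ 111100✓ 111111✓
Round 1: -00000✓ -00001✓ -00010✓ -00110✓ -01010✓ -01100✓ -01101✓ -01110✓ -10101 -11001 -11010✓ 0-0000✓ 0-1000✓ 0-1010✓ 00-000✓ 00-010✓ 00-110✓ 000-10✓ 0000-0✓ 00000-✓ 001-00✓ 001-10✓ 0010-0✓ 0011-0✓ 00110-✓ 01-000✓ 0110-0✓ 01100- 1-0101 1-0110 1-1010✓ 1-1100 1-1111 10-010✓ 10-100✓ 10-101✓ 10-110✓ 10-111✓ 100-00✓ 100-01✓ 100-10✓ 1000-0✓ 10000-✓ 1001-0✓ 1001-1✓ 10010-✓ 10011-✓ 101-10✓ 1011-0✓ 1011-1✓ 10110-✓ 10111-✓ 11-011 111-11 1110-1 11101-
Round 2: --1010 -0-010✓ -0-110✓ -00-10✓ -000-0 -0000- -01-10✓ -011-0 -0110- 0--000 0-10-0 00--10✓ 00-0-0 001--0 10--10✓ 10-1-0✓ 10-1-1✓ 10-10-✓ 10-11-✓ 100--0 100-0- 1001--✓ 1011--✓
Round 3: -0--10 10-1--
PIs = {--1010, -0--10, -000-0, -0000-, -011-0, -0110-, -10101, -11001, 0--000, 0-10-0, 00-0-0, 001--0, 01100-, 1-0101, 1-0110, 1-1100, 1-1111, 10-1--, 100--0, 100-0-, 11-011, 111-11, 1110-1, 11101-}
Coverage chart:
  m0: -000-0,-0000-,0--000,00-0-0
  m1: -0000- ←essential
  m2: -0--10,-000-0,00-0-0
  m6: -0--10 ←essential
  m8: 0--000,0-10-0,00-0-0,001--0
  m10: --1010,-0--10,0-10-0,00-0-0,001--0
  m12: -011-0,-0110-,001--0
  m13: -0110- ←essential
  m14: -0--10,-011-0,001--0
  m16: 0--000 ←essential
  m21: -10101 ←essential
  m25: -11001,01100-
  m26: --1010,0-10-0
  m32: -000-0,-0000-,100--0,100-0-
  m33: -0000-,100-0-
  m34: -0--10,-000-0,100--0
  m36: 10-1--,100--0,100-0-
  m37: 1-0101,10-1--,100-0-
  m39: 10-1-- ←essential
  m42: --1010,-0--10
  m45: -0110-,10-1--
  m46: -0--10,-011-0,10-1--
  m47: 1-1111,10-1--
  m51: 11-011 ←essential
  m53: -10101,1-0101
  m54: 1-0110 ←essential
  m57: -11001,1110-1
  m58: --1010,11101-
  m59: 11-011,111-11,1110-1,11101-
  m60: 1-1100 ←essential
  m63: 1-1111,111-11
Essential: -0--10, -0000-, -0110-, -10101, 0--000, 1-0110, 1-1100, 10-1--, 11-011

NO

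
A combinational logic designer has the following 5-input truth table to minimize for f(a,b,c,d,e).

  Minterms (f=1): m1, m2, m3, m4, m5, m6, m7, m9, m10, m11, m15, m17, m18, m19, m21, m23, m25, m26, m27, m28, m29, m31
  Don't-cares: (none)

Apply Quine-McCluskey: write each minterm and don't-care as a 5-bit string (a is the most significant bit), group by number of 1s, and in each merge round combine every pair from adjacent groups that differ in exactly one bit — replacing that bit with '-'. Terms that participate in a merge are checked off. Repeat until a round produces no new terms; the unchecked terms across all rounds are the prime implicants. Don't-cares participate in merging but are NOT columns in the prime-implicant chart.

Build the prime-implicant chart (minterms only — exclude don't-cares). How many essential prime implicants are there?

5

Round 0: 00001✓ 00010✓ 00011✓ 00100✓ 00101✓ 00110✓ 00111✓ 01001✓ 01010✓ 01011✓ 01111✓ 10001✓ 10010✓ 10011✓ 10101✓ 10111✓ 11001✓ 11010✓ 11011✓ 11100✓ 11101✓ 11111✓
Round 1: -0001✓ -0010✓ -0011✓ -0101✓ -0111✓ -1001✓ -1010✓ -1011✓ -1111✓ 0-001✓ 0-010✓ 0-011✓ 0-111✓ 00-01✓ 00-10✓ 00-11✓ 000-1✓ 0001-✓ 001-0✓ 001-1✓ 0010-✓ 0011-✓ 01-11✓ 010-1✓ 0101-✓ 1-001✓ 1-010✓ 1-011✓ 1-101✓ 1-111✓ 10-01✓ 10-11✓ 100-1✓ 1001-✓ 101-1✓ 11-01✓ 11-11✓ 110-1✓ 1101-✓ 111-1✓ 1110-
Round 2: --001✓ --010✓ --011✓ --111✓ -0-01✓ -0-11✓ -00-1✓ -001-✓ -01-1✓ -1-11✓ -10-1✓ -101-✓ 0--11✓ 0-0-1✓ 0-01-✓ 00--1✓ 00-1- 001-- 1--01✓ 1--11✓ 1-0-1✓ 1-01-✓ 1-1-1✓ 10--1✓ 11--1✓
Round 3: ---11 --0-1 --01- -0--1 1---1
PIs = {---11, --0-1, --01-, -0--1, 00-1-, 001--, 1---1, 1110-}
Coverage chart:
  m1: --0-1,-0--1
  m2: --01-,00-1-
  m3: ---11,--0-1,--01-,-0--1,00-1-
  m4: 001-- ←essential
  m5: -0--1,001--
  m6: 00-1-,001--
  m7: ---11,-0--1,00-1-,001--
  m9: --0-1 ←essential
  m10: --01- ←essential
  m11: ---11,--0-1,--01-
  m15: ---11 ←essential
  m17: --0-1,-0--1,1---1
  m18: --01- ←essential
  m19: ---11,--0-1,--01-,-0--1,1---1
  m21: -0--1,1---1
  m23: ---11,-0--1,1---1
  m25: --0-1,1---1
  m26: --01- ←essential
  m27: ---11,--0-1,--01-,1---1
  m28: 1110- ←essential
  m29: 1---1,1110-
  m31: ---11,1---1
Essential: ---11, --0-1, --01-, 001--, 1110-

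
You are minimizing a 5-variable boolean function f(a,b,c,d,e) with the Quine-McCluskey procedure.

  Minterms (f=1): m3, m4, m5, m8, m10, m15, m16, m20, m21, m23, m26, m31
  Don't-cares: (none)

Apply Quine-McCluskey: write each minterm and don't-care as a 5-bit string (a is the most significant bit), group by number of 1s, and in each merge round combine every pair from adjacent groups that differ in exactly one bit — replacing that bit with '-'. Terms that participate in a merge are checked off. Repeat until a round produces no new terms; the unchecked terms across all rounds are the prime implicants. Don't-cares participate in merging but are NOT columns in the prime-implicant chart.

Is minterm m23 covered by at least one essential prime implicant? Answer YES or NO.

Round 0: 00011 00100✓ 00101✓ 01000✓ 01010✓ 01111✓ 10000✓ 10100✓ 10101✓ 10111✓ 11010✓ 11111✓
Round 1: -0100✓ -0101✓ -1010 -1111 0010-✓ 010-0 1-111 10-00 101-1 1010-✓
Round 2: -010-
PIs = {-010-, -1010, -1111, 00011, 010-0, 1-111, 10-00, 101-1}
Coverage chart:
  m3: 00011 ←essential
  m4: -010- ←essential
  m5: -010- ←essential
  m8: 010-0 ←essential
  m10: -1010,010-0
  m15: -1111 ←essential
  m16: 10-00 ←essential
  m20: -010-,10-00
  m21: -010-,101-1
  m23: 1-111,101-1
  m26: -1010 ←essential
  m31: -1111,1-111
Essential: -010-, -1010, -1111, 00011, 010-0, 10-00

NO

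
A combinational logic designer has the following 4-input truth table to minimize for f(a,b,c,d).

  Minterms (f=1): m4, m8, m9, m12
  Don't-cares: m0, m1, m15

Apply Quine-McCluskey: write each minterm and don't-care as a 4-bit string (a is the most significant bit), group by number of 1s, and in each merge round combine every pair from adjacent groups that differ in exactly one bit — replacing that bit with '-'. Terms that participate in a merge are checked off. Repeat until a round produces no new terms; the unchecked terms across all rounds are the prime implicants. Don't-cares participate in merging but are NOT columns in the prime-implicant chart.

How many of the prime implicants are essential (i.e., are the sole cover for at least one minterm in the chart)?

[col 0] 0000*, 0001*, 0100*, 1000*, 1001*, 1100*, 1111
[col 1] -000*, -001*, -100*, 0-00*, 000-*, 1-00*, 100-*
[col 2] --00, -00-
Prime implicants: --00, -00-, 1111
PI chart (minterm → PIs covering it):
  4 | --00  (sole → essential)
  8 | --00,-00-
  9 | -00-  (sole → essential)
  12 | --00  (sole → essential)
Essential prime implicants: --00, -00-

2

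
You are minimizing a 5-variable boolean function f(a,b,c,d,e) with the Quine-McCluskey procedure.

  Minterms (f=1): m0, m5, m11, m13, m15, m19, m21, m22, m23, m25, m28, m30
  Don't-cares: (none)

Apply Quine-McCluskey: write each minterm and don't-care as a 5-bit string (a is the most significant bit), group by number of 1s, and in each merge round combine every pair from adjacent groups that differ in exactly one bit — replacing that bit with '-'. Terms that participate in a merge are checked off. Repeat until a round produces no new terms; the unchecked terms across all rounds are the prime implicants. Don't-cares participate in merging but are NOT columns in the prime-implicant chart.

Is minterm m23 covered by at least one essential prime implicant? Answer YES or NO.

size-2^0 implicants → 00000  00101(✓)  01011(✓)  01101(✓)  01111(✓)  10011(✓)  10101(✓)  10110(✓)  10111(✓)  11001  11100(✓)  11110(✓)
size-2^1 implicants → -0101  0-101  01-11  011-1  1-110  10-11  101-1  1011-  111-0
Unchecked terms (primes): -0101, 0-101, 00000, 01-11, 011-1, 1-110, 10-11, 101-1, 1011-, 11001, 111-0
Minterm coverage:
  m0 ⊆ 00000 [E]
  m5 ⊆ -0101,0-101
  m11 ⊆ 01-11 [E]
  m13 ⊆ 0-101,011-1
  m15 ⊆ 01-11,011-1
  m19 ⊆ 10-11 [E]
  m21 ⊆ -0101,101-1
  m22 ⊆ 1-110,1011-
  m23 ⊆ 10-11,101-1,1011-
  m25 ⊆ 11001 [E]
  m28 ⊆ 111-0 [E]
  m30 ⊆ 1-110,111-0
E = {00000, 01-11, 10-11, 11001, 111-0}

YES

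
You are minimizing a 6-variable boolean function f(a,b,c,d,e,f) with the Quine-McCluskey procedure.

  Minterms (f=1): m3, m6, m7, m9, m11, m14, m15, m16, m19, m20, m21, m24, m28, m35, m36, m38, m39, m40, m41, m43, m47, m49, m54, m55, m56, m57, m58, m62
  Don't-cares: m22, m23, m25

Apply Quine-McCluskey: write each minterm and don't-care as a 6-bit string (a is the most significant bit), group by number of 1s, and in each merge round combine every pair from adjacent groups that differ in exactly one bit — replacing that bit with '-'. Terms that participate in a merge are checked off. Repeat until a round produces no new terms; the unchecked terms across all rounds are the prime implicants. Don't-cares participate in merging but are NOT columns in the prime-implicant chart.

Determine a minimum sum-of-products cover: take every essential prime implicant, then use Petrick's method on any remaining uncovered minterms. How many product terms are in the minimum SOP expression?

size-2^0 implicants → 000011(✓)  000110(✓)  000111(✓)  001001(✓)  001011(✓)  001110(✓)  001111(✓)  010000(✓)  010011(✓)  010100(✓)  010101(✓)  010110(✓)  010111(✓)  011000(✓)  011001(✓)  011100(✓)  100011(✓)  100100(✓)  100110(✓)  100111(✓)  101000(✓)  101001(✓)  101011(✓)  101111(✓)  110001(✓)  110110(✓)  110111(✓)  111000(✓)  111001(✓)  111010(✓)  111110(✓)
size-2^1 implicants → -00011(✓)  -00110(✓)  -00111(✓)  -01001(✓)  -01011(✓)  -01111(✓)  -10110(✓)  -10111(✓)  -11000(✓)  -11001(✓)  0-0011(✓)  0-0110(✓)  0-0111(✓)  0-1001(✓)  00-011(✓)  00-110(✓)  00-111(✓)  000-11(✓)  00011-(✓)  001-11(✓)  0010-1(✓)  00111-(✓)  01-000(✓)  01-100(✓)  010-00(✓)  010-11(✓)  0101-0(✓)  0101-1(✓)  01010-(✓)  01011-(✓)  011-00(✓)  01100-(✓)  1-0110(✓)  1-0111(✓)  1-1000(✓)  1-1001(✓)  10-011(✓)  10-111(✓)  100-11(✓)  1001-0  10011-(✓)  101-11(✓)  1010-1(✓)  10100-(✓)  11-001  11-110  11011-(✓)  111-10  1110-0  11100-(✓)
size-2^2 implicants → --0110(✓)  --0111(✓)  --1001  -0-011(✓)  -0-111(✓)  -00-11(✓)  -0011-(✓)  -01-11(✓)  -010-1  -1011-(✓)  -1100-  0-0-11  0-011-(✓)  00--11(✓)  00-11-  01--00  0101--  1-011-(✓)  1-100-  10--11(✓)
size-2^3 implicants → --011-  -0--11
Unchecked terms (primes): --011-, --1001, -0--11, -010-1, -1100-, 0-0-11, 00-11-, 01--00, 0101--, 1-100-, 1001-0, 11-001, 11-110, 111-10, 1110-0
Minterm coverage:
  m3 ⊆ -0--11,0-0-11
  m6 ⊆ --011-,00-11-
  m7 ⊆ --011-,-0--11,0-0-11,00-11-
  m9 ⊆ --1001,-010-1
  m11 ⊆ -0--11,-010-1
  m14 ⊆ 00-11- [E]
  m15 ⊆ -0--11,00-11-
  m16 ⊆ 01--00 [E]
  m19 ⊆ 0-0-11 [E]
  m20 ⊆ 01--00,0101--
  m21 ⊆ 0101-- [E]
  m24 ⊆ -1100-,01--00
  m28 ⊆ 01--00 [E]
  m35 ⊆ -0--11 [E]
  m36 ⊆ 1001-0 [E]
  m38 ⊆ --011-,1001-0
  m39 ⊆ --011-,-0--11
  m40 ⊆ 1-100- [E]
  m41 ⊆ --1001,-010-1,1-100-
  m43 ⊆ -0--11,-010-1
  m47 ⊆ -0--11 [E]
  m49 ⊆ 11-001 [E]
  m54 ⊆ --011-,11-110
  m55 ⊆ --011- [E]
  m56 ⊆ -1100-,1-100-,1110-0
  m57 ⊆ --1001,-1100-,1-100-,11-001
  m58 ⊆ 111-10,1110-0
  m62 ⊆ 11-110,111-10
E = {--011-, -0--11, 0-0-11, 00-11-, 01--00, 0101--, 1-100-, 1001-0, 11-001}
Petrick residual → --1001, 111-10
Cover = c'de + cd'e'f + b'ef + a'c'ef + a'b'de + a'be'f' + a'bc'd + acd'e' + ab'c'df' + abd'e'f + abcef'  |cover|=11

11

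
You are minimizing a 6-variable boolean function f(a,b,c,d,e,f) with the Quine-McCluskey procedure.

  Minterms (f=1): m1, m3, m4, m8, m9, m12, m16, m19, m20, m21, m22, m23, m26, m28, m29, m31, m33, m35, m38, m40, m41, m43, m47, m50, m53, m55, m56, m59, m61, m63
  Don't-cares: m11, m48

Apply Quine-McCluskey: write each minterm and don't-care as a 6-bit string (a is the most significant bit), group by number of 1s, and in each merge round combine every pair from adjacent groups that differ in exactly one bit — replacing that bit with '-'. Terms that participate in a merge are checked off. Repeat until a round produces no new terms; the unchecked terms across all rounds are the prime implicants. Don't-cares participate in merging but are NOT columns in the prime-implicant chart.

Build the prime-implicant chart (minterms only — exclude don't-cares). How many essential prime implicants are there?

8

[col 0] 000001*, 000011*, 000100*, 001000*, 001001*, 001011*, 001100*, 010000*, 010011*, 010100*, 010101*, 010110*, 010111*, 011010, 011100*, 011101*, 011111*, 100001*, 100011*, 100110, 101000*, 101001*, 101011*, 101111*, 110000*, 110010*, 110101*, 110111*, 111000*, 111011*, 111101*, 111111*
[col 1] -00001*, -00011*, -01000*, -01001*, -01011*, -10000, -10101*, -10111*, -11101*, -11111*, 0-0011, 0-0100*, 0-1100*, 00-001*, 00-011*, 00-100*, 0000-1*, 001-00, 0010-1*, 00100-*, 01-100*, 01-101*, 01-111*, 010-00, 010-11, 0101-0*, 0101-1*, 01010-*, 01011-*, 0111-1*, 01110-*, 1-1000, 1-1011*, 1-1111*, 10-001*, 10-011*, 1000-1*, 101-11*, 1010-1*, 10100-*, 11-000, 11-101*, 11-111*, 1100-0, 1101-1*, 111-11*, 1111-1*
[col 2] -0-001*, -0-011*, -000-1*, -010-1*, -0100-, -1-101*, -1-111*, -101-1*, -111-1*, 0--100, 00-0-1*, 01-1-1*, 01-10-, 0101--, 1-1-11, 10-0-1*, 11-1-1*
[col 3] -0-0-1, -1-1-1
Prime implicants: -0-0-1, -0100-, -1-1-1, -10000, 0--100, 0-0011, 001-00, 01-10-, 010-00, 010-11, 0101--, 011010, 1-1-11, 1-1000, 100110, 11-000, 1100-0
PI chart (minterm → PIs covering it):
  1 | -0-0-1  (sole → essential)
  3 | -0-0-1,0-0011
  4 | 0--100  (sole → essential)
  8 | -0100-,001-00
  9 | -0-0-1,-0100-
  12 | 0--100,001-00
  16 | -10000,010-00
  19 | 0-0011,010-11
  20 | 0--100,01-10-,010-00,0101--
  21 | -1-1-1,01-10-,0101--
  22 | 0101--  (sole → essential)
  23 | -1-1-1,010-11,0101--
  26 | 011010  (sole → essential)
  28 | 0--100,01-10-
  29 | -1-1-1,01-10-
  31 | -1-1-1  (sole → essential)
  33 | -0-0-1  (sole → essential)
  35 | -0-0-1  (sole → essential)
  38 | 100110  (sole → essential)
  40 | -0100-,1-1000
  41 | -0-0-1,-0100-
  43 | -0-0-1,1-1-11
  47 | 1-1-11  (sole → essential)
  50 | 1100-0  (sole → essential)
  53 | -1-1-1  (sole → essential)
  55 | -1-1-1  (sole → essential)
  56 | 1-1000,11-000
  59 | 1-1-11  (sole → essential)
  61 | -1-1-1  (sole → essential)
  63 | -1-1-1,1-1-11
Essential prime implicants: -0-0-1, -1-1-1, 0--100, 0101--, 011010, 1-1-11, 100110, 1100-0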